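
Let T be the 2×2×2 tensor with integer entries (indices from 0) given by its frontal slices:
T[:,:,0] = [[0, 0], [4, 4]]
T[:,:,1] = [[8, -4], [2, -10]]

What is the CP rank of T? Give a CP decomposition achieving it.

rank(T) = 2

Lower bound: in the mode-2 unfolding of T (rows indexed by j, columns by (i,k)) the 2×2 minor on rows j ∈ {0, 1}, columns (i,k) ∈ {(0,1), (1,0)} is det [[8, 4], [-4, 4]] = 48 ≠ 0, so that unfolding has rank ≥ 2 and hence rank(T) ≥ 2 (CP rank is at least every unfolding rank, though it can be larger).
Upper bound: with S_k = T[:,:,k], the two rank-1 terms a₁b₁ᵀ, a₂b₂ᵀ are the rank-1 members of the pencil x·S₀ + y·S₁.
det(x·S₀ + y·S₁) is 48·xy − 72·y² = 24·(2·x − 3·y)(y), vanishing at (x:y) = (3:2) and (1:0).
M₁ = 3·S₀ + 2·S₁ = [[16, -8], [16, -8]] = 8·(1, 1)(2, -1)ᵀ and M₂ = S₀ = [[0, 0], [4, 4]] = 4·(0, 1)(1, 1)ᵀ, so take a₁ = (1, 1), b₁ = (2, -1), a₂ = (0, 1), b₂ = (1, 1).
Each slice is an integer combination of E₁ = a₁b₁ᵀ and E₂ = a₂b₂ᵀ: S₀ = 4·E₂, S₁ = 4·E₁ − 6·E₂; reading off coefficients, c₁ = (0, 4) and c₂ = (4, -6).
Hence T = (1, 1) ⊗ (2, -1) ⊗ (0, 4) + (0, 1) ⊗ (1, 1) ⊗ (4, -6), so rank(T) ≤ 2.
These bounds meet, so rank(T) = 2.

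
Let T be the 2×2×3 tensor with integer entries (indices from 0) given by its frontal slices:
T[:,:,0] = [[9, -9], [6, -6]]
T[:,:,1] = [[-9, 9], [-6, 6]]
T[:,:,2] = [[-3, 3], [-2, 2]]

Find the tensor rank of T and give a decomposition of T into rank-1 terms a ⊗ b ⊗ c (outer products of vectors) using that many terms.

Lower bound: T ≠ 0 (e.g. T[0,0,0] = 9), so rank(T) ≥ 1.
Upper bound: the mode-1 fibre T[:,0,0] = [9, 6] gives a = [3, 2] (primitive direction); the mode-2 fibre T[0,:,0] = [9, -9] gives b = [1, -1]; then c[k] = T[0,0,k] / (a[0]·b[0]) = [9, -9, -3] / 3 = [3, -3, -1].
Expanding [3, 2] ⊗ [1, -1] ⊗ [3, -3, -1] reproduces all 12 entries of T, so T = [3, 2] ⊗ [1, -1] ⊗ [3, -3, -1] and rank(T) ≤ 1.
These bounds meet, so rank(T) = 1.

rank(T) = 1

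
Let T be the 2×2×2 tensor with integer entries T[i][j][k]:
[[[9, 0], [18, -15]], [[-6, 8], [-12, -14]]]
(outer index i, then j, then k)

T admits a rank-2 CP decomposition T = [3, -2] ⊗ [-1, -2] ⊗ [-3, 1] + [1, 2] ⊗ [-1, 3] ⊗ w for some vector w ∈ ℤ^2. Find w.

Subtract the known terms from T to get the rank-1 residual R = [1, 2] ⊗ [-1, 3] ⊗ w, so R[i,j,k] = a[i]·b[j]·w[k]. Pick indices with nonzero a[0]·b[0] = (1)·(-1) = -1. Only the fibre through (0,0,·) is needed: R[0,0,:] = T[0,0,:] − Σₗ aₗ[0]bₗ[0]cₗ = [9, 0] − (3)·(-1)·[-3, 1] = [0, 3]. Then w[k] = R[0,0,k] / -1 for each k, giving w = [0, 3] / -1 = [0, -3].

w = [0, -3]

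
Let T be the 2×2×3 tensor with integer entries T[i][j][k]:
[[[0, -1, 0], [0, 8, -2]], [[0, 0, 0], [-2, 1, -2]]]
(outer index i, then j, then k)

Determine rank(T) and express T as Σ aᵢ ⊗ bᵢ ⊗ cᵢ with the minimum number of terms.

Lower bound: the mode-3 unfolding of T (rows indexed by k, columns by (i,j) = (0,0), (0,1), (1,0), (1,1)) is [[0, 0, 0, -2], [-1, 8, 0, 1], [0, -2, 0, -2]].
There the 3×3 minor on rows k ∈ {0, 1, 2}, columns (i,j) ∈ {(0,0), (0,1), (1,1)} is det [[0, 0, -2], [-1, 8, 1], [0, -2, -2]] = -4 ≠ 0, so this unfolding has rank ≥ 3; CP rank is at least every unfolding rank, so rank(T) ≥ 3. (This is only a lower bound: in general the CP rank may exceed every unfolding rank, so we still need to exhibit 3 rank-1 terms summing to T.)
Upper bound: T is a sum of 3 rank-1 terms, T = (1, 0) ⊗ (0, 1) ⊗ (4, 4, 2) + (1, 0) ⊗ (1, -2) ⊗ (0, -1, 0) + (2, 1) ⊗ (0, 1) ⊗ (-2, 1, -2) (one valid choice — decompositions are not unique — normalised so each a, b is primitive with positive first nonzero entry; check it by expanding all entries), so rank(T) ≤ 3.
These bounds meet, so rank(T) = 3.

rank(T) = 3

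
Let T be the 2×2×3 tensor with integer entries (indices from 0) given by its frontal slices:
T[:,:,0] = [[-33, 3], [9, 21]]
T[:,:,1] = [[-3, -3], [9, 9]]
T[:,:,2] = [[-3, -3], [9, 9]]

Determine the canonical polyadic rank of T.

Lower bound: the mode-3 unfolding of T (rows indexed by k, columns by (i,j) = (0,0), (0,1), (1,0), (1,1)) is [[-33, 3, 9, 21], [-3, -3, 9, 9], [-3, -3, 9, 9]].
There the 2×2 minor on rows k ∈ {0, 1}, columns (i,j) ∈ {(0,0), (0,1)} is det [[-33, 3], [-3, -3]] = 108 ≠ 0, so this unfolding has rank ≥ 2; CP rank is at least every unfolding rank, so rank(T) ≥ 2. (Unfolding ranks only ever bound the CP rank from below — rank(T) can be strictly larger than all of them — so the matching upper bound has to come from an explicit 2-term decomposition.)
Upper bound — finding two terms. Write S_k = T[:,:,k] for the frontal slices: S₀ = [[-33, 3], [9, 21]], S₁ = [[-3, -3], [9, 9]], S₂ = [[-3, -3], [9, 9]].
If T = a₁ ∘ b₁ ∘ c₁ + a₂ ∘ b₂ ∘ c₂ then each S_k = c₁[k]·a₁b₁ᵀ + c₂[k]·a₂b₂ᵀ. S₀ and S₁ are linearly independent, so a₁b₁ᵀ and a₂b₂ᵀ must span the same plane of matrices: they are the rank-1 matrices of the form x·S₀ + y·S₁.
det(x·S₀ + y·S₁) is −720·x² − 360·xy = (-360)·(2·x + y)(x), vanishing at (x:y) = (1:-2) and (0:1).
M₁ = S₀ − 2·S₁ = [[-27, 9], [-9, 3]] = (-3)·(3, 1)(3, -1)ᵀ and M₂ = S₁ = [[-3, -3], [9, 9]] = (-3)·(1, -3)(1, 1)ᵀ, so take a₁ = (3, 1), b₁ = (3, -1), a₂ = (1, -3), b₂ = (1, 1).
Each slice is an integer combination of E₁ = a₁b₁ᵀ and E₂ = a₂b₂ᵀ: S₀ = −3·E₁ − 6·E₂, S₁ = −3·E₂, S₂ = −3·E₂; reading off coefficients, c₁ = (-3, 0, 0) and c₂ = (-6, -3, -3).
Hence T = (3, 1) ∘ (3, -1) ∘ (-3, 0, 0) + (1, -3) ∘ (1, 1) ∘ (-6, -3, -3), so rank(T) ≤ 2.
These bounds meet, so rank(T) = 2.
Check entry T[1,1,1] = 9: (1)·(-1)·(0) + (-3)·(1)·(-3) = 9.

2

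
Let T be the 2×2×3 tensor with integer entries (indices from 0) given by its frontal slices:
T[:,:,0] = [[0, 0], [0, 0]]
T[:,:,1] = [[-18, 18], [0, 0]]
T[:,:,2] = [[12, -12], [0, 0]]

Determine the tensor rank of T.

Lower bound: T ≠ 0 (e.g. T[0,0,1] = -18), so rank(T) ≥ 1.
Upper bound: the mode-1 fibre T[:,0,1] = [-18, 0] gives a = [1, 0] (primitive direction); the mode-2 fibre T[0,:,1] = [-18, 18] gives b = [1, -1]; then c[k] = T[0,0,k] / (a[0]·b[0]) = [0, -18, 12] / 1 = [0, -18, 12].
Expanding [1, 0] ⊗ [1, -1] ⊗ [0, -18, 12] reproduces all 12 entries of T, so T = [1, 0] ⊗ [1, -1] ⊗ [0, -18, 12] and rank(T) ≤ 1.
These bounds meet, so rank(T) = 1.

1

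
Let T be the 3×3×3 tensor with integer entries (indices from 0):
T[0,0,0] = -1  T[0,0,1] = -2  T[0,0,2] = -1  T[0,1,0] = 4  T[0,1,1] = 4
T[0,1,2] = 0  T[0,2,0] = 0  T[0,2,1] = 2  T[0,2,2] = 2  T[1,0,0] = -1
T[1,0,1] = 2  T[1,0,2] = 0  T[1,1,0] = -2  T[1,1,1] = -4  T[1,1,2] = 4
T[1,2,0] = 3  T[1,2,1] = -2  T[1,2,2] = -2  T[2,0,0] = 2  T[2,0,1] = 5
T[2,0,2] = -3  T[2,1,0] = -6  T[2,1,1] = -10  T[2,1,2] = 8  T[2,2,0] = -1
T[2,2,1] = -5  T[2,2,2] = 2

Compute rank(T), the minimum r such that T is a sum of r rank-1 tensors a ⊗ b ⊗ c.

Lower bound: the mode-1 unfolding of T (rows indexed by i, columns by (j,k) = (0,0), (0,1), (0,2), (1,0), (1,1), (1,2), (2,0), (2,1), (2,2)) is [[-1, -2, -1, 4, 4, 0, 0, 2, 2], [-1, 2, 0, -2, -4, 4, 3, -2, -2], [2, 5, -3, -6, -10, 8, -1, -5, 2]].
There the 3×3 minor on rows i ∈ {0, 1, 2}, columns (j,k) ∈ {(0,0), (0,1), (0,2)} is det [[-1, -2, -1], [-1, 2, 0], [2, 5, -3]] = 21 ≠ 0, so this unfolding has rank ≥ 3; CP rank is at least every unfolding rank, so rank(T) ≥ 3. (Unfolding ranks only ever bound the CP rank from below — rank(T) can be strictly larger than all of them — so the matching upper bound has to come from an explicit 3-term decomposition.)
Upper bound: T is a sum of 3 rank-1 terms, T = [0, 1, 2] ⊗ [1, -2, -1] ⊗ [1, 2, -2] + [1, -2, -1] ⊗ [1, 0, -2] ⊗ [1, 0, -1] + [2, 0, -1] ⊗ [1, -2, -1] ⊗ [-1, -1, 0] (one valid choice — decompositions are not unique — normalised so each a, b is primitive with positive first nonzero entry; check it by expanding all entries), so rank(T) ≤ 3.
These bounds meet, so rank(T) = 3.

3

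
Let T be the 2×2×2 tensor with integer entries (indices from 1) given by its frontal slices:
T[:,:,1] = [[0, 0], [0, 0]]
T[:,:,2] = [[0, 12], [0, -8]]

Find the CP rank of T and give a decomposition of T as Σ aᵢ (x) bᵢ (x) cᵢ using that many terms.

rank(T) = 1

Lower bound: T ≠ 0 (e.g. T[1,2,2] = 12), so rank(T) ≥ 1.
Upper bound: if T = a (x) b (x) c then every fibre of T is a multiple of the corresponding factor, so read the factors off the fibres through the nonzero entry T[1,2,2] = 12.
The mode-1 fibre T[:,2,2] = [12, -8] gives a = [3, -2] (primitive direction); the mode-2 fibre T[1,:,2] = [0, 12] gives b = [0, 1]; then c[k] = T[1,2,k] / (a[1]·b[2]) = [0, 12] / 3 = [0, 4].
Expanding [3, -2] (x) [0, 1] (x) [0, 4] reproduces all 8 entries of T, so T = [3, -2] (x) [0, 1] (x) [0, 4] and rank(T) ≤ 1.
These bounds meet, so rank(T) = 1.
Check entry T[1,2,1] = 0: (3)·(1)·(0) = 0.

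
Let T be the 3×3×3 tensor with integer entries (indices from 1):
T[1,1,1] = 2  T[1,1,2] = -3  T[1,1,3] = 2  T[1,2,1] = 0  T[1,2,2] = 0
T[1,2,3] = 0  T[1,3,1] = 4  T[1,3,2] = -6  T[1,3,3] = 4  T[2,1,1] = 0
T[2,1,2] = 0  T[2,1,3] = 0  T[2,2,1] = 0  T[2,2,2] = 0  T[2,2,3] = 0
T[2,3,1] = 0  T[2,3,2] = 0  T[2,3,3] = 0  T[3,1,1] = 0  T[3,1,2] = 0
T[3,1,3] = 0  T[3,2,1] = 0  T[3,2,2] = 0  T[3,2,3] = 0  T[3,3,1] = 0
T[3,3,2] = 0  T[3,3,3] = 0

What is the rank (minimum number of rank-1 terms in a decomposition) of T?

1

Lower bound: T ≠ 0 (e.g. T[1,1,1] = 2), so rank(T) ≥ 1.
Upper bound: if T = a ⊗ b ⊗ c then every fibre of T is a multiple of the corresponding factor, so read the factors off the fibres through the nonzero entry T[1,1,1] = 2.
The mode-1 fibre T[:,1,1] = [2, 0, 0] gives a = [1, 0, 0] (primitive direction); the mode-2 fibre T[1,:,1] = [2, 0, 4] gives b = [1, 0, 2]; then c[k] = T[1,1,k] / (a[1]·b[1]) = [2, -3, 2] / 1 = [2, -3, 2].
Expanding [1, 0, 0] ⊗ [1, 0, 2] ⊗ [2, -3, 2] reproduces all 27 entries of T, so T = [1, 0, 0] ⊗ [1, 0, 2] ⊗ [2, -3, 2] and rank(T) ≤ 1.
These bounds meet, so rank(T) = 1.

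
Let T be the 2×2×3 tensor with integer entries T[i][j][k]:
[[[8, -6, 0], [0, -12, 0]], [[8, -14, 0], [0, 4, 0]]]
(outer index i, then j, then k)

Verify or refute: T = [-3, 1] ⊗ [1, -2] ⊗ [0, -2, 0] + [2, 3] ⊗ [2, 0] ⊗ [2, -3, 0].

No

Reconstruct entry (1,0,0) from the claimed factors: Σₗ aₗ[1]bₗ[0]cₗ[0] = (1)·(1)·(0) + (3)·(2)·(2) = 12, but T[1,0,0] = 8. The claim is false.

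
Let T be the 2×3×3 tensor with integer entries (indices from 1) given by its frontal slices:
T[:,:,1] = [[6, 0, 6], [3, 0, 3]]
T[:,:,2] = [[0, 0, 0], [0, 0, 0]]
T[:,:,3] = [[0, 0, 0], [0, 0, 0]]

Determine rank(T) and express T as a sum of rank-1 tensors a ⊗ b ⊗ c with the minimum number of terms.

rank(T) = 1

Lower bound: T ≠ 0 (e.g. T[1,1,1] = 6), so rank(T) ≥ 1.
Upper bound: if T = a ⊗ b ⊗ c then every fibre of T is a multiple of the corresponding factor, so read the factors off the fibres through the nonzero entry T[1,1,1] = 6.
The mode-1 fibre T[:,1,1] = [6, 3] gives a = [2, 1] (primitive direction); the mode-2 fibre T[1,:,1] = [6, 0, 6] gives b = [1, 0, 1]; then c[k] = T[1,1,k] / (a[1]·b[1]) = [6, 0, 0] / 2 = [3, 0, 0].
Expanding [2, 1] ⊗ [1, 0, 1] ⊗ [3, 0, 0] reproduces all 18 entries of T, so T = [2, 1] ⊗ [1, 0, 1] ⊗ [3, 0, 0] and rank(T) ≤ 1.
These bounds meet, so rank(T) = 1.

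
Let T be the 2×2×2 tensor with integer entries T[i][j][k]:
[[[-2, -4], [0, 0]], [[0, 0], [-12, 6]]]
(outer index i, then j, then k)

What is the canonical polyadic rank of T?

Lower bound: the mode-3 unfolding of T (rows indexed by k, columns by (i,j) = (0,0), (0,1), (1,0), (1,1)) is [[-2, 0, 0, -12], [-4, 0, 0, 6]].
There the 2×2 minor on rows k ∈ {0, 1}, columns (i,j) ∈ {(0,0), (1,1)} is det [[-2, -12], [-4, 6]] = -60 ≠ 0, so this unfolding has rank ≥ 2; CP rank is at least every unfolding rank, so rank(T) ≥ 2. (This is only a lower bound: in general the CP rank may exceed every unfolding rank, so we still need to exhibit 2 rank-1 terms summing to T.)
Upper bound — finding two terms. Write S_k = T[:,:,k] for the frontal slices: S₀ = [[-2, 0], [0, -12]], S₁ = [[-4, 0], [0, 6]].
If T = a₁ (x) b₁ (x) c₁ + a₂ (x) b₂ (x) c₂ then each S_k = c₁[k]·a₁b₁ᵀ + c₂[k]·a₂b₂ᵀ. S₀ and S₁ are linearly independent, so a₁b₁ᵀ and a₂b₂ᵀ must span the same plane of matrices: they are the rank-1 matrices of the form x·S₀ + y·S₁.
det(x·S₀ + y·S₁) is 24·x² + 36·xy − 24·y² = 12·(x + 2·y)(2·x − y), vanishing at (x:y) = (2:-1) and (1:2).
M₁ = 2·S₀ − S₁ = [[0, 0], [0, -30]] = (-30)·(0, 1)(0, 1)ᵀ and M₂ = S₀ + 2·S₁ = [[-10, 0], [0, 0]] = (-10)·(1, 0)(1, 0)ᵀ, so take a₁ = (0, 1), b₁ = (0, 1), a₂ = (1, 0), b₂ = (1, 0).
Each slice is an integer combination of E₁ = a₁b₁ᵀ and E₂ = a₂b₂ᵀ: S₀ = −12·E₁ − 2·E₂, S₁ = 6·E₁ − 4·E₂; reading off coefficients, c₁ = (-12, 6) and c₂ = (-2, -4).
Hence T = (0, 1) (x) (0, 1) (x) (-12, 6) + (1, 0) (x) (1, 0) (x) (-2, -4), so rank(T) ≤ 2.
These bounds meet, so rank(T) = 2.
Check entry T[1,1,0] = -12: (1)·(1)·(-12) + (0)·(0)·(-2) = -12.

2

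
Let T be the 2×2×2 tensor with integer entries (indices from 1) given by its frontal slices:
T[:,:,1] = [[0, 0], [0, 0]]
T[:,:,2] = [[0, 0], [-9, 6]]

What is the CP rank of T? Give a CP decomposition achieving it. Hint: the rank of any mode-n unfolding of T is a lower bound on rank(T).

Lower bound: T ≠ 0 (e.g. T[2,1,2] = -9), so rank(T) ≥ 1.
Upper bound: the mode-1 fibre T[:,1,2] = [0, -9] gives a = (0, 1) (primitive direction); the mode-2 fibre T[2,:,2] = [-9, 6] gives b = (3, -2); then c[k] = T[2,1,k] / (a[2]·b[1]) = [0, -9] / 3 = (0, -3).
Expanding (0, 1) (x) (3, -2) (x) (0, -3) reproduces all 8 entries of T, so T = (0, 1) (x) (3, -2) (x) (0, -3) and rank(T) ≤ 1.
These bounds meet, so rank(T) = 1.

rank(T) = 1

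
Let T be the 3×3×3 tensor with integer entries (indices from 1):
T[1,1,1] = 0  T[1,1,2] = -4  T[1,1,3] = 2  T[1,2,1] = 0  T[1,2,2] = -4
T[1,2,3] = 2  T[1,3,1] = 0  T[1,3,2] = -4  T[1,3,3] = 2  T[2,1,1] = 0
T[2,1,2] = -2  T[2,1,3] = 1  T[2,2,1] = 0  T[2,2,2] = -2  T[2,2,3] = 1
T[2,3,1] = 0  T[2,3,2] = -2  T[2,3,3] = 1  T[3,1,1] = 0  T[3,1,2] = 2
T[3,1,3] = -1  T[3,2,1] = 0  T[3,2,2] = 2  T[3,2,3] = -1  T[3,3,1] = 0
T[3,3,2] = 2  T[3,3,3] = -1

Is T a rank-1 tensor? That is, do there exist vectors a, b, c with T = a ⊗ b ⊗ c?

If T = a ⊗ b ⊗ c then every fibre of T is a multiple of the corresponding factor, so read the factors off the fibres through the nonzero entry T[1,1,2] = -4.
The mode-1 fibre T[:,1,2] = [-4, -2, 2] gives a = [2, 1, -1] (primitive direction); the mode-2 fibre T[1,:,2] = [-4, -4, -4] gives b = [1, 1, 1]; then c[k] = T[1,1,k] / (a[1]·b[1]) = [0, -4, 2] / 2 = [0, -2, 1].
Expanding [2, 1, -1] ⊗ [1, 1, 1] ⊗ [0, -2, 1] reproduces all 27 entries of T, so T = [2, 1, -1] ⊗ [1, 1, 1] ⊗ [0, -2, 1] and rank(T) ≤ 1.
Equivalently every frontal slice T[:,:,k] is c[k] times the rank-1 matrix [2, 1, -1] ⊗ [1, 1, 1]. So T has rank 1 (it is nonzero).

Yes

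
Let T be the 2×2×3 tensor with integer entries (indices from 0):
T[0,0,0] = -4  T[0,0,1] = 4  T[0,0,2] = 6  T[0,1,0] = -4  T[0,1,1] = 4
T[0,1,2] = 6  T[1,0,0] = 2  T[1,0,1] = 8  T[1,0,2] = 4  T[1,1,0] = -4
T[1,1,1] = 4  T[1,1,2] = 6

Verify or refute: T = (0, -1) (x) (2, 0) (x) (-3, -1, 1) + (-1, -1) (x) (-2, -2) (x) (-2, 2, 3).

Reconstruct entry (1,0,1) from the claimed factors: Σₗ aₗ[1]bₗ[0]cₗ[1] = (-1)·(2)·(-1) + (-1)·(-2)·(2) = 6, but T[1,0,1] = 8. The claim is false.

No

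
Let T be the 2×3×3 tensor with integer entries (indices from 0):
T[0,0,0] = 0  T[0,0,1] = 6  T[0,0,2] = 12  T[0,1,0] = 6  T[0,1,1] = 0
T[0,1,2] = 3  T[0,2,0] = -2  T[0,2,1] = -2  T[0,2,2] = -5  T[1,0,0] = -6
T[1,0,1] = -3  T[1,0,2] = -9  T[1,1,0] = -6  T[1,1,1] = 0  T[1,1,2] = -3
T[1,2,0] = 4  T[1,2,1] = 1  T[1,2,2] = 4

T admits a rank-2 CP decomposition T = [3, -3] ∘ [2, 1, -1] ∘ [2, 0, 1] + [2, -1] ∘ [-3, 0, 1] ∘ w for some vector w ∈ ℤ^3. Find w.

w = [2, -1, -1]

Subtract the known terms from T to get the rank-1 residual R = [2, -1] ∘ [-3, 0, 1] ∘ w, so R[i,j,k] = a[i]·b[j]·w[k]. Pick indices with nonzero a[0]·b[0] = (2)·(-3) = -6. Only the fibre through (0,0,·) is needed: R[0,0,:] = T[0,0,:] − Σₗ aₗ[0]bₗ[0]cₗ = [0, 6, 12] − (3)·(2)·[2, 0, 1] = [-12, 6, 6]. Then w[k] = R[0,0,k] / -6 for each k, giving w = [-12, 6, 6] / -6 = [2, -1, -1].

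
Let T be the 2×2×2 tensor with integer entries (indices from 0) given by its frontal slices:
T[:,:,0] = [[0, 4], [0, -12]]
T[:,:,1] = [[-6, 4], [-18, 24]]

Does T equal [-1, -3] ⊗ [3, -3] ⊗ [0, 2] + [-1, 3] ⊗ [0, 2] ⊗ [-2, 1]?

Reconstruct entrywise from the claimed factors. For example, T[1,0,0] = 0 and Σₗ aₗ[1]bₗ[0]cₗ[0] = (-3)·(3)·(0) + (3)·(0)·(-2) = 0; checking all 8 entries, every one matches. The claim holds.

Yes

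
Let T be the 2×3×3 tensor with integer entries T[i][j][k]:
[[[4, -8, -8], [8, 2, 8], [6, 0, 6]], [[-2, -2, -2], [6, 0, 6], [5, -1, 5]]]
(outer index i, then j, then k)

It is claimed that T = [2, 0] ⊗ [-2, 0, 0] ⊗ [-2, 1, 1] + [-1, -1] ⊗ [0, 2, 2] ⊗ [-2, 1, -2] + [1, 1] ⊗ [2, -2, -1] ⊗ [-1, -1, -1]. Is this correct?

Reconstruct entry (0,0,0) from the claimed factors: Σₗ aₗ[0]bₗ[0]cₗ[0] = (2)·(-2)·(-2) + (-1)·(0)·(-2) + (1)·(2)·(-1) = 6, but T[0,0,0] = 4. The claim is false.

No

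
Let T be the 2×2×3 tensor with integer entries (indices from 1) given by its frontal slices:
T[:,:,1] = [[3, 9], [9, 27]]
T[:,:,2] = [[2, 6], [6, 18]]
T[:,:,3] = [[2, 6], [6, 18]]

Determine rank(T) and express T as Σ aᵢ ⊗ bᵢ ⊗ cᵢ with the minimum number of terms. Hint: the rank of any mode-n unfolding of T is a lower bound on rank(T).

rank(T) = 1

Lower bound: T ≠ 0 (e.g. T[1,1,1] = 3), so rank(T) ≥ 1.
Upper bound: if T = a ⊗ b ⊗ c then every fibre of T is a multiple of the corresponding factor, so read the factors off the fibres through the nonzero entry T[1,1,1] = 3.
The mode-1 fibre T[:,1,1] = [3, 9] gives a = [1, 3] (primitive direction); the mode-2 fibre T[1,:,1] = [3, 9] gives b = [1, 3]; then c[k] = T[1,1,k] / (a[1]·b[1]) = [3, 2, 2] / 1 = [3, 2, 2].
Expanding [1, 3] ⊗ [1, 3] ⊗ [3, 2, 2] reproduces all 12 entries of T, so T = [1, 3] ⊗ [1, 3] ⊗ [3, 2, 2] and rank(T) ≤ 1.
These bounds meet, so rank(T) = 1.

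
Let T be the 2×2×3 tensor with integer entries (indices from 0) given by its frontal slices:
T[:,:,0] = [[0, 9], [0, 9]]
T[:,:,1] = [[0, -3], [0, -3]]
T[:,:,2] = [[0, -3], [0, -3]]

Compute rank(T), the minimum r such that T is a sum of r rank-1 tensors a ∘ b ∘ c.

Lower bound: T ≠ 0 (e.g. T[0,1,0] = 9), so rank(T) ≥ 1.
Upper bound: if T = a ∘ b ∘ c then every fibre of T is a multiple of the corresponding factor, so read the factors off the fibres through the nonzero entry T[0,1,0] = 9.
The mode-1 fibre T[:,1,0] = [9, 9] gives a = [1, 1] (primitive direction); the mode-2 fibre T[0,:,0] = [0, 9] gives b = [0, 1]; then c[k] = T[0,1,k] / (a[0]·b[1]) = [9, -3, -3] / 1 = [9, -3, -3].
Expanding [1, 1] ∘ [0, 1] ∘ [9, -3, -3] reproduces all 12 entries of T, so T = [1, 1] ∘ [0, 1] ∘ [9, -3, -3] and rank(T) ≤ 1.
These bounds meet, so rank(T) = 1.

1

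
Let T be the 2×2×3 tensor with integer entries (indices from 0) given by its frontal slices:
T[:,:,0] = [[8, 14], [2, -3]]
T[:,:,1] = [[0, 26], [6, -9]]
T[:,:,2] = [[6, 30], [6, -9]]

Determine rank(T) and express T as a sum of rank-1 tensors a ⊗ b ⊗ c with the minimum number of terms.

Lower bound: the mode-2 unfolding of T (rows indexed by j, columns by (i,k) = (0,0), (0,1), (0,2), (1,0), (1,1), (1,2)) is [[8, 0, 6, 2, 6, 6], [14, 26, 30, -3, -9, -9]].
There the 2×2 minor on rows j ∈ {0, 1}, columns (i,k) ∈ {(0,0), (0,1)} is det [[8, 0], [14, 26]] = 208 ≠ 0, so this unfolding has rank ≥ 2; CP rank is at least every unfolding rank, so rank(T) ≥ 2. (This is only a lower bound: in general the CP rank may exceed every unfolding rank, so we still need to exhibit 2 rank-1 terms summing to T.)
Upper bound — finding two terms. Write S_k = T[:,:,k] for the frontal slices: S₀ = [[8, 14], [2, -3]], S₁ = [[0, 26], [6, -9]], S₂ = [[6, 30], [6, -9]].
If T = a₁ ⊗ b₁ ⊗ c₁ + a₂ ⊗ b₂ ⊗ c₂ then each S_k = c₁[k]·a₁b₁ᵀ + c₂[k]·a₂b₂ᵀ. S₀ and S₁ are linearly independent, so a₁b₁ᵀ and a₂b₂ᵀ must span the same plane of matrices: they are the rank-1 matrices of the form x·S₀ + y·S₁.
det(x·S₀ + y·S₁) is −52·x² − 208·xy − 156·y² = (-52)·(x + 3·y)(x + y), vanishing at (x:y) = (3:-1) and (1:-1).
M₁ = 3·S₀ − S₁ = [[24, 16], [0, 0]] = 8·[1, 0][3, 2]ᵀ and M₂ = S₀ − S₁ = [[8, -12], [-4, 6]] = 2·[2, -1][2, -3]ᵀ, so take a₁ = [1, 0], b₁ = [3, 2], a₂ = [2, -1], b₂ = [2, -3].
Each slice is an integer combination of E₁ = a₁b₁ᵀ and E₂ = a₂b₂ᵀ: S₀ = 4·E₁ − E₂, S₁ = 4·E₁ − 3·E₂, S₂ = 6·E₁ − 3·E₂; reading off coefficients, c₁ = [4, 4, 6] and c₂ = [-1, -3, -3].
Hence T = [1, 0] ⊗ [3, 2] ⊗ [4, 4, 6] + [2, -1] ⊗ [2, -3] ⊗ [-1, -3, -3], so rank(T) ≤ 2.
These bounds meet, so rank(T) = 2.

rank(T) = 2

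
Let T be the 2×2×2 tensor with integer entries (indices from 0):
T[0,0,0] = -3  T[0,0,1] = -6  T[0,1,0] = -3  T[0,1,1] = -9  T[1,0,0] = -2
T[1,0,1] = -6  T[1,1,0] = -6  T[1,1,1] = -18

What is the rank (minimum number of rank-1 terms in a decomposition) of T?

2

Lower bound: the mode-3 unfolding of T (rows indexed by k, columns by (i,j) = (0,0), (0,1), (1,0), (1,1)) is [[-3, -3, -2, -6], [-6, -9, -6, -18]].
There the 2×2 minor on rows k ∈ {0, 1}, columns (i,j) ∈ {(0,0), (0,1)} is det [[-3, -3], [-6, -9]] = 9 ≠ 0, so this unfolding has rank ≥ 2; CP rank is at least every unfolding rank, so rank(T) ≥ 2. (This is only a lower bound: in general the CP rank may exceed every unfolding rank, so we still need to exhibit 2 rank-1 terms summing to T.)
Upper bound — finding two terms. Write S_k = T[:,:,k] for the frontal slices: S₀ = [[-3, -3], [-2, -6]], S₁ = [[-6, -9], [-6, -18]].
If T = a₁ ⊗ b₁ ⊗ c₁ + a₂ ⊗ b₂ ⊗ c₂ then each S_k = c₁[k]·a₁b₁ᵀ + c₂[k]·a₂b₂ᵀ. S₀ and S₁ are linearly independent, so a₁b₁ᵀ and a₂b₂ᵀ must span the same plane of matrices: they are the rank-1 matrices of the form x·S₀ + y·S₁.
det(x·S₀ + y·S₁) is 12·x² + 54·xy + 54·y² = 6·(x + 3·y)(2·x + 3·y), vanishing at (x:y) = (3:-1) and (3:-2).
M₁ = 3·S₀ − S₁ = [[-3, 0], [0, 0]] = (-3)·[1, 0][1, 0]ᵀ and M₂ = 3·S₀ − 2·S₁ = [[3, 9], [6, 18]] = 3·[1, 2][1, 3]ᵀ, so take a₁ = [1, 0], b₁ = [1, 0], a₂ = [1, 2], b₂ = [1, 3].
Each slice is an integer combination of E₁ = a₁b₁ᵀ and E₂ = a₂b₂ᵀ: S₀ = −2·E₁ − E₂, S₁ = −3·E₁ − 3·E₂; reading off coefficients, c₁ = [-2, -3] and c₂ = [-1, -3].
Hence T = [1, 0] ⊗ [1, 0] ⊗ [-2, -3] + [1, 2] ⊗ [1, 3] ⊗ [-1, -3], so rank(T) ≤ 2.
These bounds meet, so rank(T) = 2.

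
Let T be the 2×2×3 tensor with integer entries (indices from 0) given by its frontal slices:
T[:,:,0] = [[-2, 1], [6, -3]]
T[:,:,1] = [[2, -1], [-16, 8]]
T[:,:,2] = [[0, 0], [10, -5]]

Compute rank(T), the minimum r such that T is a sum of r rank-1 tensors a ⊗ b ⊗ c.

2

Lower bound: the mode-1 unfolding of T (rows indexed by i, columns by (j,k) = (0,0), (0,1), (0,2), (1,0), (1,1), (1,2)) is [[-2, 2, 0, 1, -1, 0], [6, -16, 10, -3, 8, -5]].
There the 2×2 minor on rows i ∈ {0, 1}, columns (j,k) ∈ {(0,0), (0,1)} is det [[-2, 2], [6, -16]] = 20 ≠ 0, so this unfolding has rank ≥ 2; CP rank is at least every unfolding rank, so rank(T) ≥ 2. (Flattening ranks never certify an upper bound on CP rank; for that we must actually write T with 2 rank-1 terms.)
Upper bound — finding two terms. Every mode-2 slice of T is a multiple of one matrix: T[:,j,:] = b[j]·M with b = [2, -1] and M = [[-1, 1, 0], [3, -8, 5]] (rows indexed by i, columns by k). So it suffices to write M as a sum of two rank-1 matrices.
Splitting M by its rows (i = 0, 1), M = [1, 0][-1, 1, 0]ᵀ + [0, 1][3, -8, 5]ᵀ.
Hence T = [1, 0] ⊗ [2, -1] ⊗ [-1, 1, 0] + [0, 1] ⊗ [2, -1] ⊗ [3, -8, 5], so rank(T) ≤ 2.
These bounds meet, so rank(T) = 2.
Check entry T[0,1,2] = 0: (1)·(-1)·(0) + (0)·(-1)·(5) = 0.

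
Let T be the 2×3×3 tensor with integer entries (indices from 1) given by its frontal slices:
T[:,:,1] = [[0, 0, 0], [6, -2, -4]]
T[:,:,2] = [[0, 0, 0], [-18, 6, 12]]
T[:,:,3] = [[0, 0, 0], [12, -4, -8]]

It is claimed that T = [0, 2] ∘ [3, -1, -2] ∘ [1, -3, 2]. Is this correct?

Reconstruct entrywise from the claimed factors. For example, T[2,2,3] = -4 and Σₗ aₗ[2]bₗ[2]cₗ[3] = (2)·(-1)·(2) = -4; checking all 18 entries, every one matches. The claim holds.

Yes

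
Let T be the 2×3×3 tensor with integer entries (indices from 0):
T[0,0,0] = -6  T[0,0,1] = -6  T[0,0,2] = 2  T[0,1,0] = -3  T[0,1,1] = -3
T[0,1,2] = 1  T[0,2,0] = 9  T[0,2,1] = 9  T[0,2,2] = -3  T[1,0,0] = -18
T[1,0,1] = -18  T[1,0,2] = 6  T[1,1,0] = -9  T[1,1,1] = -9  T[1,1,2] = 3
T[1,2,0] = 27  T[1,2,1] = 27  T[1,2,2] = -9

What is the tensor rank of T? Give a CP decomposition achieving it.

rank(T) = 1

Lower bound: T ≠ 0 (e.g. T[0,0,0] = -6), so rank(T) ≥ 1.
Upper bound: if T = a ⊗ b ⊗ c then every fibre of T is a multiple of the corresponding factor, so read the factors off the fibres through the nonzero entry T[0,0,0] = -6.
The mode-1 fibre T[:,0,0] = [-6, -18] gives a = (1, 3) (primitive direction); the mode-2 fibre T[0,:,0] = [-6, -3, 9] gives b = (2, 1, -3); then c[k] = T[0,0,k] / (a[0]·b[0]) = [-6, -6, 2] / 2 = (-3, -3, 1).
Expanding (1, 3) ⊗ (2, 1, -3) ⊗ (-3, -3, 1) reproduces all 18 entries of T, so T = (1, 3) ⊗ (2, 1, -3) ⊗ (-3, -3, 1) and rank(T) ≤ 1.
These bounds meet, so rank(T) = 1.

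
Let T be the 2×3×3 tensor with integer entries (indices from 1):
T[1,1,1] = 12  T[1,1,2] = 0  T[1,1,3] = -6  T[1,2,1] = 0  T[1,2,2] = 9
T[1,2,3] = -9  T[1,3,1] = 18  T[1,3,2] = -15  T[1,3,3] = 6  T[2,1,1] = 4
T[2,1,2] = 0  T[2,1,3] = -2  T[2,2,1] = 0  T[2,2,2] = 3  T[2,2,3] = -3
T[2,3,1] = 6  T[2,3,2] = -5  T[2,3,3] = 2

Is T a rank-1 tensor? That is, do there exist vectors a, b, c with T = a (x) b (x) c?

No

The mode-3 unfolding of T (rows indexed by k, columns by (i,j) = (1,1), (1,2), (1,3), (2,1), (2,2), (2,3)) is [[12, 0, 18, 4, 0, 6], [0, 9, -15, 0, 3, -5], [-6, -9, 6, -2, -3, 2]].
There the 2×2 minor on rows k ∈ {1, 2}, columns (i,j) ∈ {(1,1), (1,2)} is det [[12, 0], [0, 9]] = 108 ≠ 0, so this unfolding has rank ≥ 2; CP rank is at least every unfolding rank, so rank(T) ≥ 2.
In particular rank(T) ≥ 2 > 1, so T is not rank-1.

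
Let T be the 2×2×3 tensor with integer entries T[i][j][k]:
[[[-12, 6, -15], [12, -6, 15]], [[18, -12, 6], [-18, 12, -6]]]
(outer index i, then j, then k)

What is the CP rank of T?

2

Lower bound: the mode-1 unfolding of T (rows indexed by i, columns by (j,k) = (0,0), (0,1), (0,2), (1,0), (1,1), (1,2)) is [[-12, 6, -15, 12, -6, 15], [18, -12, 6, -18, 12, -6]].
There the 2×2 minor on rows i ∈ {0, 1}, columns (j,k) ∈ {(0,0), (0,1)} is det [[-12, 6], [18, -12]] = 36 ≠ 0, so this unfolding has rank ≥ 2; CP rank is at least every unfolding rank, so rank(T) ≥ 2. (Flattening ranks never certify an upper bound on CP rank; for that we must actually write T with 2 rank-1 terms.)
Upper bound — finding two terms. Every mode-2 slice of T is a multiple of one matrix: T[:,j,:] = b[j]·M with b = [1, -1] and M = [[-12, 6, -15], [18, -12, 6]] (rows indexed by i, columns by k). So it suffices to write M as a sum of two rank-1 matrices.
Splitting M by its rows (i = 0, 1), M = [1, 0][-12, 6, -15]ᵀ + [0, 1][18, -12, 6]ᵀ.
Hence T = [1, 0] ⊗ [1, -1] ⊗ [-12, 6, -15] + [0, 1] ⊗ [1, -1] ⊗ [18, -12, 6], so rank(T) ≤ 2.
These bounds meet, so rank(T) = 2.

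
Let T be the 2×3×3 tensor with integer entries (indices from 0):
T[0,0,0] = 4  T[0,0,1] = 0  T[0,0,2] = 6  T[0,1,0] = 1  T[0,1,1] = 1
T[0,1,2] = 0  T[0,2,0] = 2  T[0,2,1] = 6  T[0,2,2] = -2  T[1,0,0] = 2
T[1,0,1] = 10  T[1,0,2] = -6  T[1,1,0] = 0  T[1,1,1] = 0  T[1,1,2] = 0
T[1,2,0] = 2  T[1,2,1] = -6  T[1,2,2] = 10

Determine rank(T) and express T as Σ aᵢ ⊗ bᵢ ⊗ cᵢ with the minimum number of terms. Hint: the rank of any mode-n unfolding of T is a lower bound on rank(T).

rank(T) = 3

Lower bound: the mode-3 unfolding of T (rows indexed by k, columns by (i,j) = (0,0), (0,1), (0,2), (1,0), (1,1), (1,2)) is [[4, 1, 2, 2, 0, 2], [0, 1, 6, 10, 0, -6], [6, 0, -2, -6, 0, 10]].
There the 3×3 minor on rows k ∈ {0, 1, 2}, columns (i,j) ∈ {(0,0), (0,1), (0,2)} is det [[4, 1, 2], [0, 1, 6], [6, 0, -2]] = 16 ≠ 0, so this unfolding has rank ≥ 3; CP rank is at least every unfolding rank, so rank(T) ≥ 3. (Flattening ranks never certify an upper bound on CP rank; for that we must actually write T with 3 rank-1 terms.)
Upper bound: T is a sum of 3 rank-1 terms, T = (1, -2) ⊗ (1, 0, -1) ⊗ (0, -4, 4) + (1, 0) ⊗ (2, 1, 0) ⊗ (1, 1, 0) + (1, 1) ⊗ (1, 0, 1) ⊗ (2, 2, 2) (one valid choice — decompositions are not unique — normalised so each a, b is primitive with positive first nonzero entry; check it by expanding all entries), so rank(T) ≤ 3.
These bounds meet, so rank(T) = 3.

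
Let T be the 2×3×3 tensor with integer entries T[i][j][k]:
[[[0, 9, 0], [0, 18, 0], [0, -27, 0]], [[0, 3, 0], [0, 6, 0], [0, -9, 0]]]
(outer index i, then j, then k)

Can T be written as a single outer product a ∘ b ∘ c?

If T = a ∘ b ∘ c then every fibre of T is a multiple of the corresponding factor, so read the factors off the fibres through the nonzero entry T[0,0,1] = 9.
The mode-1 fibre T[:,0,1] = [9, 3] gives a = [3, 1] (primitive direction); the mode-2 fibre T[0,:,1] = [9, 18, -27] gives b = [1, 2, -3]; then c[k] = T[0,0,k] / (a[0]·b[0]) = [0, 9, 0] / 3 = [0, 3, 0].
Expanding [3, 1] ∘ [1, 2, -3] ∘ [0, 3, 0] reproduces all 18 entries of T, so T = [3, 1] ∘ [1, 2, -3] ∘ [0, 3, 0] and rank(T) ≤ 1.
Equivalently every frontal slice T[:,:,k] is c[k] times the rank-1 matrix [3, 1] ∘ [1, 2, -3]. So T has rank 1 (it is nonzero).

Yes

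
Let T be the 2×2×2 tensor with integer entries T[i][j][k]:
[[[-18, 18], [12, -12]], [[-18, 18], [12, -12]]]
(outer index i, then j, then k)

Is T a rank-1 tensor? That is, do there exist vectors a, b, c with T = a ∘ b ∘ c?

Yes

The mode-1 fibre T[:,0,0] = [-18, -18] gives a = [1, 1] (primitive direction); the mode-2 fibre T[0,:,0] = [-18, 12] gives b = [3, -2]; then c[k] = T[0,0,k] / (a[0]·b[0]) = [-18, 18] / 3 = [-6, 6].
Expanding [1, 1] ∘ [3, -2] ∘ [-6, 6] reproduces all 8 entries of T, so T = [1, 1] ∘ [3, -2] ∘ [-6, 6] and rank(T) ≤ 1.
Equivalently every frontal slice T[:,:,k] is c[k] times the rank-1 matrix [1, 1] ∘ [3, -2]. So T has rank 1 (it is nonzero).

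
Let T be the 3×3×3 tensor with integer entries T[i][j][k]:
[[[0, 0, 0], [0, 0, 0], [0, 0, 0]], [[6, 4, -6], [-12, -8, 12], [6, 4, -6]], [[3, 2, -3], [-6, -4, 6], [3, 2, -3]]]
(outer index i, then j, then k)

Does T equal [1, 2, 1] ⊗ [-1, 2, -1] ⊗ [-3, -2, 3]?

Reconstruct entry (0,0,0) from the claimed factors: Σₗ aₗ[0]bₗ[0]cₗ[0] = (1)·(-1)·(-3) = 3, but T[0,0,0] = 0. The claim is false.

No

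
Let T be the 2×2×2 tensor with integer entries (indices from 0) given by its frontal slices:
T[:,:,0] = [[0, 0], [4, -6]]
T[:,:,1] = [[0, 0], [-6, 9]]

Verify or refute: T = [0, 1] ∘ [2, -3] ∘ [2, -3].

Yes

Reconstruct entrywise from the claimed factors. For example, T[1,1,0] = -6 and Σₗ aₗ[1]bₗ[1]cₗ[0] = (1)·(-3)·(2) = -6; checking all 8 entries, every one matches. The claim holds.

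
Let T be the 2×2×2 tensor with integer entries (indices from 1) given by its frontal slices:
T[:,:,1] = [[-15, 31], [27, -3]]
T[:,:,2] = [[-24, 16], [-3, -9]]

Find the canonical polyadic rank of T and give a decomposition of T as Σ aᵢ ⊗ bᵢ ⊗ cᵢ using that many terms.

Lower bound: the mode-1 unfolding of T (rows indexed by i, columns by (j,k) = (1,1), (1,2), (2,1), (2,2)) is [[-15, -24, 31, 16], [27, -3, -3, -9]].
There the 2×2 minor on rows i ∈ {1, 2}, columns (j,k) ∈ {(1,1), (1,2)} is det [[-15, -24], [27, -3]] = 693 ≠ 0, so this unfolding has rank ≥ 2; CP rank is at least every unfolding rank, so rank(T) ≥ 2. (Unfolding ranks only ever bound the CP rank from below — rank(T) can be strictly larger than all of them — so the matching upper bound has to come from an explicit 2-term decomposition.)
Upper bound — finding two terms. Write S_k = T[:,:,k] for the frontal slices: S₁ = [[-15, 31], [27, -3]], S₂ = [[-24, 16], [-3, -9]].
If T = a₁ ⊗ b₁ ⊗ c₁ + a₂ ⊗ b₂ ⊗ c₂ then each S_k = c₁[k]·a₁b₁ᵀ + c₂[k]·a₂b₂ᵀ. S₁ and S₂ are linearly independent, so a₁b₁ᵀ and a₂b₂ᵀ must span the same plane of matrices: they are the rank-1 matrices of the form x·S₁ + y·S₂.
det(x·S₁ + y·S₂) is −792·x² − 132·xy + 264·y² = (-132)·(3·x + 2·y)(2·x − y), vanishing at (x:y) = (2:-3) and (1:2).
M₁ = 2·S₁ − 3·S₂ = [[42, 14], [63, 21]] = 7·(2, 3)(3, 1)ᵀ and M₂ = S₁ + 2·S₂ = [[-63, 63], [21, -21]] = (-21)·(3, -1)(1, -1)ᵀ, so take a₁ = (2, 3), b₁ = (3, 1), a₂ = (3, -1), b₂ = (1, -1).
Each slice is an integer combination of E₁ = a₁b₁ᵀ and E₂ = a₂b₂ᵀ: S₁ = 2·E₁ − 9·E₂, S₂ = −E₁ − 6·E₂; reading off coefficients, c₁ = (2, -1) and c₂ = (-9, -6).
Hence T = (2, 3) ⊗ (3, 1) ⊗ (2, -1) + (3, -1) ⊗ (1, -1) ⊗ (-9, -6), so rank(T) ≤ 2.
These bounds meet, so rank(T) = 2.

rank(T) = 2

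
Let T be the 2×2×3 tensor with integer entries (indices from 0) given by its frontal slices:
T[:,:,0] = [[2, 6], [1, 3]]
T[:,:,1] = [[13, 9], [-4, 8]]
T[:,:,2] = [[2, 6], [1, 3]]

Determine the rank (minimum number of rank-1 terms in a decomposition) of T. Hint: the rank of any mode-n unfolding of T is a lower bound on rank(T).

2

Lower bound: the mode-3 unfolding of T (rows indexed by k, columns by (i,j) = (0,0), (0,1), (1,0), (1,1)) is [[2, 6, 1, 3], [13, 9, -4, 8], [2, 6, 1, 3]].
There the 2×2 minor on rows k ∈ {0, 1}, columns (i,j) ∈ {(0,0), (0,1)} is det [[2, 6], [13, 9]] = -60 ≠ 0, so this unfolding has rank ≥ 2; CP rank is at least every unfolding rank, so rank(T) ≥ 2. (Unfolding ranks only ever bound the CP rank from below — rank(T) can be strictly larger than all of them — so the matching upper bound has to come from an explicit 2-term decomposition.)
Upper bound — finding two terms. Write S_k = T[:,:,k] for the frontal slices: S₀ = [[2, 6], [1, 3]], S₁ = [[13, 9], [-4, 8]], S₂ = [[2, 6], [1, 3]].
If T = a₁ ⊗ b₁ ⊗ c₁ + a₂ ⊗ b₂ ⊗ c₂ then each S_k = c₁[k]·a₁b₁ᵀ + c₂[k]·a₂b₂ᵀ. S₀ and S₁ are linearly independent, so a₁b₁ᵀ and a₂b₂ᵀ must span the same plane of matrices: they are the rank-1 matrices of the form x·S₀ + y·S₁.
det(x·S₀ + y·S₁) is 70·xy + 140·y² = 70·(x + 2·y)(y), vanishing at (x:y) = (2:-1) and (1:0).
M₁ = 2·S₀ − S₁ = [[-9, 3], [6, -2]] = −[3, -2][3, -1]ᵀ and M₂ = S₀ = [[2, 6], [1, 3]] = [2, 1][1, 3]ᵀ, so take a₁ = [3, -2], b₁ = [3, -1], a₂ = [2, 1], b₂ = [1, 3].
Each slice is an integer combination of E₁ = a₁b₁ᵀ and E₂ = a₂b₂ᵀ: S₀ = E₂, S₁ = E₁ + 2·E₂, S₂ = E₂; reading off coefficients, c₁ = [0, 1, 0] and c₂ = [1, 2, 1].
Hence T = [3, -2] ⊗ [3, -1] ⊗ [0, 1, 0] + [2, 1] ⊗ [1, 3] ⊗ [1, 2, 1], so rank(T) ≤ 2.
These bounds meet, so rank(T) = 2.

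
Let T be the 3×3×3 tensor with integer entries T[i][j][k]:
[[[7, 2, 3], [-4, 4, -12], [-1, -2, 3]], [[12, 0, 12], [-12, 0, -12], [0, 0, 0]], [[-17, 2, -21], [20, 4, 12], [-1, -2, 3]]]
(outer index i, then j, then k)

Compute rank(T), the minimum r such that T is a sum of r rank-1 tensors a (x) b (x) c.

Lower bound: the mode-2 unfolding of T (rows indexed by j, columns by (i,k) = (0,0), (0,1), (0,2), (1,0), (1,1), (1,2), (2,0), (2,1), (2,2)) is [[7, 2, 3, 12, 0, 12, -17, 2, -21], [-4, 4, -12, -12, 0, -12, 20, 4, 12], [-1, -2, 3, 0, 0, 0, -1, -2, 3]].
There the 2×2 minor on rows j ∈ {0, 1}, columns (i,k) ∈ {(0,0), (0,1)} is det [[7, 2], [-4, 4]] = 36 ≠ 0, so this unfolding has rank ≥ 2; CP rank is at least every unfolding rank, so rank(T) ≥ 2. (This is only a lower bound: in general the CP rank may exceed every unfolding rank, so we still need to exhibit 2 rank-1 terms summing to T.)
Upper bound — finding two terms. Write S_k = T[:,:,k] for the frontal slices: S₀ = [[7, -4, -1], [12, -12, 0], [-17, 20, -1]], S₁ = [[2, 4, -2], [0, 0, 0], [2, 4, -2]], S₂ = [[3, -12, 3], [12, -12, 0], [-21, 12, 3]].
If T = a₁ (x) b₁ (x) c₁ + a₂ (x) b₂ (x) c₂ then each S_k = c₁[k]·a₁b₁ᵀ + c₂[k]·a₂b₂ᵀ. S₀ and S₁ are linearly independent, so a₁b₁ᵀ and a₂b₂ᵀ must span the same plane of matrices: they are the rank-1 matrices of the form x·S₀ + y·S₁.
The 2×2 minor of x·S₀ + y·S₁ on rows {0,1}, columns {0,1} is −36·x² − 72·xy = (-36)·(x + 2·y)(x), vanishing at (x:y) = (2:-1) and (0:1).
M₁ = 2·S₀ − S₁ = [[12, -12, 0], [24, -24, 0], [-36, 36, 0]] = 12·(1, 2, -3)(1, -1, 0)ᵀ and M₂ = S₁ = [[2, 4, -2], [0, 0, 0], [2, 4, -2]] = 2·(1, 0, 1)(1, 2, -1)ᵀ, so take a₁ = (1, 2, -3), b₁ = (1, -1, 0), a₂ = (1, 0, 1), b₂ = (1, 2, -1).
Each slice is an integer combination of E₁ = a₁b₁ᵀ and E₂ = a₂b₂ᵀ: S₀ = 6·E₁ + E₂, S₁ = 2·E₂, S₂ = 6·E₁ − 3·E₂; reading off coefficients, c₁ = (6, 0, 6) and c₂ = (1, 2, -3).
Hence T = (1, 2, -3) (x) (1, -1, 0) (x) (6, 0, 6) + (1, 0, 1) (x) (1, 2, -1) (x) (1, 2, -3), so rank(T) ≤ 2.
These bounds meet, so rank(T) = 2.

2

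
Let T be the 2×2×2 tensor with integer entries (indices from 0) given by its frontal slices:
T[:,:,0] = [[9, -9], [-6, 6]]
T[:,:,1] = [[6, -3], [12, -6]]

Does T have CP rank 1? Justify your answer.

The mode-1 unfolding of T (rows indexed by i, columns by (j,k) = (0,0), (0,1), (1,0), (1,1)) is [[9, 6, -9, -3], [-6, 12, 6, -6]].
There the 2×2 minor on rows i ∈ {0, 1}, columns (j,k) ∈ {(0,0), (0,1)} is det [[9, 6], [-6, 12]] = 144 ≠ 0, so this unfolding has rank ≥ 2; CP rank is at least every unfolding rank, so rank(T) ≥ 2.
In particular rank(T) ≥ 2 > 1, so T is not rank-1.

No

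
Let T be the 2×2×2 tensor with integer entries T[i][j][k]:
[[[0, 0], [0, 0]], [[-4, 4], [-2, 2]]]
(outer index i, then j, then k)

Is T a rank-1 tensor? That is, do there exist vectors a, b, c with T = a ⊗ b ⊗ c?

Yes

If T = a ⊗ b ⊗ c then every fibre of T is a multiple of the corresponding factor, so read the factors off the fibres through the nonzero entry T[1,0,0] = -4.
The mode-1 fibre T[:,0,0] = [0, -4] gives a = [0, 1] (primitive direction); the mode-2 fibre T[1,:,0] = [-4, -2] gives b = [2, 1]; then c[k] = T[1,0,k] / (a[1]·b[0]) = [-4, 4] / 2 = [-2, 2].
Expanding [0, 1] ⊗ [2, 1] ⊗ [-2, 2] reproduces all 8 entries of T, so T = [0, 1] ⊗ [2, 1] ⊗ [-2, 2] and rank(T) ≤ 1.
Equivalently every frontal slice T[:,:,k] is c[k] times the rank-1 matrix [0, 1] ⊗ [2, 1]. So T has rank 1 (it is nonzero).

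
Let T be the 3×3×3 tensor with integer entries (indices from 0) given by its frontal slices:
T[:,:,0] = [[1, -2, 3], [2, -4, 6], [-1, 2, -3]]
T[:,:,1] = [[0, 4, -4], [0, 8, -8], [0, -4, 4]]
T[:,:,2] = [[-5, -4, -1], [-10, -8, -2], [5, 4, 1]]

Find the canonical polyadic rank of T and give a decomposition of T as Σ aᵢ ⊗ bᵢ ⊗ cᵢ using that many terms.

Lower bound: the mode-2 unfolding of T (rows indexed by j, columns by (i,k) = (0,0), (0,1), (0,2), (1,0), (1,1), (1,2), (2,0), (2,1), (2,2)) is [[1, 0, -5, 2, 0, -10, -1, 0, 5], [-2, 4, -4, -4, 8, -8, 2, -4, 4], [3, -4, -1, 6, -8, -2, -3, 4, 1]].
There the 2×2 minor on rows j ∈ {0, 1}, columns (i,k) ∈ {(0,0), (0,1)} is det [[1, 0], [-2, 4]] = 4 ≠ 0, so this unfolding has rank ≥ 2; CP rank is at least every unfolding rank, so rank(T) ≥ 2. (Flattening ranks never certify an upper bound on CP rank; for that we must actually write T with 2 rank-1 terms.)
Upper bound — finding two terms. Every mode-1 slice of T is a multiple of one matrix: T[i,:,:] = a[i]·M with a = (1, 2, -1) and M = [[1, 0, -5], [-2, 4, -4], [3, -4, -1]] (rows indexed by j, columns by k). So it suffices to write M as a sum of two rank-1 matrices.
The rows of M satisfy (row 0) = (row 1) + (row 2), so splitting by rows, M = (1, 1, 0)(-2, 4, -4)ᵀ + (1, 0, 1)(3, -4, -1)ᵀ.
Hence T = (1, 2, -1) ⊗ (1, 1, 0) ⊗ (-2, 4, -4) + (1, 2, -1) ⊗ (1, 0, 1) ⊗ (3, -4, -1), so rank(T) ≤ 2.
These bounds meet, so rank(T) = 2.

rank(T) = 2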